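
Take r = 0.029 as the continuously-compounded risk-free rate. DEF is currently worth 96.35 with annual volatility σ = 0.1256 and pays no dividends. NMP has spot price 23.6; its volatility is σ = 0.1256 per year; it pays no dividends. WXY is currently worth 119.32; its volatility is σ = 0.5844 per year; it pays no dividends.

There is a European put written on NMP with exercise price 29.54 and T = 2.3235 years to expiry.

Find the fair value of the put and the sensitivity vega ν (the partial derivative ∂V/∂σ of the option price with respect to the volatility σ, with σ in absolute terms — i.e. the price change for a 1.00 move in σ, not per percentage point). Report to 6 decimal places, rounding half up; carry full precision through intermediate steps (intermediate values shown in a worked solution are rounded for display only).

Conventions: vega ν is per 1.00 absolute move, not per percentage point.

price = 4.580015
ν = 11.035113

σ√T = 0.1256·√2.3235 = 0.191452
d₁ = (ln(S/K) + (r+σ²/2)T) / (σ√T) = (ln(23.6/29.54) + (0.029+0.1256²/2)·2.3235) / 0.191452 = (-0.224499 + 0.085709) / 0.191452 = -0.724932
d₂ = d₁ − σ√T = -0.724932 − 0.191452 = -0.916385
e^{−rT} = 0.934838
N(−d₁) = 0.765753,  N(−d₂) = 0.820267
Put price V = K·e^{−rT}·N(−d₂) − S·N(−d₁) = 22.651790 − 18.071774 = 4.580015
φ(d₁) = (1/√(2π))·e^{−d₁²/2} = 0.306756
ν = S·φ(d₁)·√T = 11.035113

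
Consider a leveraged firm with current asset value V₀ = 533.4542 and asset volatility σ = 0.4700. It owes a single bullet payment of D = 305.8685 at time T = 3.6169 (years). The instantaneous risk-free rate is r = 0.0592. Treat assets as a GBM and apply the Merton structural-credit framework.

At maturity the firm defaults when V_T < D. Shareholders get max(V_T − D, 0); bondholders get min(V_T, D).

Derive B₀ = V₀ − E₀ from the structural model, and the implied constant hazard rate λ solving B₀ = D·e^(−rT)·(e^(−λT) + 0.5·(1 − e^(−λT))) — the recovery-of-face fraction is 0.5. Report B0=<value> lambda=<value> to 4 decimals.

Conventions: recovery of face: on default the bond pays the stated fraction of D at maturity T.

Apply the equity-as-call identities (strike 305.8685, horizon 3.6169 years):
d₁ = [ln(V₀/D) + (r + σ²/2)T] / (σ√T)
   = [ln(533.4542/305.8685) + (0.0592 + 0.5·0.4700²)·3.6169] / (0.4700·√3.6169)
   = [0.556218 + 0.613607] / 0.893853 = 1.308744
d₂ = d₁ − σ√T = 1.308744 − 0.893853 = 0.414891
N(d₁) = 0.904690,  N(d₂) = 0.660889,  e^(−rT) = 0.807251
E₀ = V₀·N(d₁) − D·e^(−rT)·N(d₂)
   = 533.4542·0.904690 − 305.8685·0.807251·0.660889 = 319.428475
B₀ = V₀ − E₀ = 533.4542 − 319.428475 = 214.025725
e^(−λT) = (B₀·e^(rT)/D − 0.5)/(1 − 0.5) = (214.0257·1.238772/305.8685 − 0.5)/0.5 = 0.73361442
λ = −ln(0.73361442)/3.6169 = 0.085646

B0=214.0257 lambda=0.0856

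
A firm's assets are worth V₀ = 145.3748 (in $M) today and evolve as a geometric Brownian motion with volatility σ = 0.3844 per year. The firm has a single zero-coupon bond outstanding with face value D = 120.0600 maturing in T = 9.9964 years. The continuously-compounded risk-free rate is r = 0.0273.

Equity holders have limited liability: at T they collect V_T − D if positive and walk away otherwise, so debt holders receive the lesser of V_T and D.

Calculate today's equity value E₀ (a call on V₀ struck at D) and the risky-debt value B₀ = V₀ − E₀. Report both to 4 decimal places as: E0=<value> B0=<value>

E0=84.4110 B0=60.9638

Work the structural quantities from V₀ = 145.3748 against face 120.0600:
d₁ = [ln(V₀/D) + (r + σ²/2)T] / (σ√T)
   = [ln(145.3748/120.0600) + (0.0273 + 0.5·0.3844²)·9.9964] / (0.3844·√9.9964)
   = [0.191324 + 1.011453] / 1.215361 = 0.989645
d₂ = d₁ − σ√T = 0.989645 − 1.215361 = -0.225715
N(d₁) = 0.838826,  N(d₂) = 0.410711,  e^(−rT) = 0.761168
E₀ = V₀·N(d₁) − D·e^(−rT)·N(d₂)
   = 145.3748·0.838826 − 120.0600·0.761168·0.410711 = 84.411016
B₀ = V₀ − E₀ = 145.3748 − 84.411016 = 60.963784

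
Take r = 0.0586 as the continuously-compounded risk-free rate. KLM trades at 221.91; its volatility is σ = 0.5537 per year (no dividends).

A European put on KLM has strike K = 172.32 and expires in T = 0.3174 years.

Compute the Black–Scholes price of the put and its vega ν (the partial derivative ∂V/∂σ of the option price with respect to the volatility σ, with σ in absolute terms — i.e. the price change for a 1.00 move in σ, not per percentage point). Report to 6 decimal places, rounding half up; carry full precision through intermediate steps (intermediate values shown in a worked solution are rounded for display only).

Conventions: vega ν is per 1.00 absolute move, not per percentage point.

price = 6.358917
ν = 29.453484

σ√T = 0.5537·√0.3174 = 0.311945
d₁ = (ln(S/K) + (r+σ²/2)T) / (σ√T) = (ln(221.91/172.32) + (0.0586+0.5537²/2)·0.3174) / 0.311945 = (0.252919 + 0.067254) / 0.311945 = 1.026377
d₂ = d₁ − σ√T = 1.026377 − 0.311945 = 0.714432
e^{−rT} = 0.981572
N(−d₁) = 0.152357,  N(−d₂) = 0.237480
Put price V = K·e^{−rT}·N(−d₂) − S·N(−d₁) = 40.168448 − 33.809530 = 6.358917
φ(d₁) = (1/√(2π))·e^{−d₁²/2} = 0.235590
ν = S·φ(d₁)·√T = 29.453484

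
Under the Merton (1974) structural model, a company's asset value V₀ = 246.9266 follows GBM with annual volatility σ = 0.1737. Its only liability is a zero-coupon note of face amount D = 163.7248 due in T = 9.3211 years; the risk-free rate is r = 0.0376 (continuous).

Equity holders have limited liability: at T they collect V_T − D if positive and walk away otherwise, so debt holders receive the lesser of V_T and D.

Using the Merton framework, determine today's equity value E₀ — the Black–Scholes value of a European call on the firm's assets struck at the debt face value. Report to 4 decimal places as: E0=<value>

With assets at 246.9266 and a single debt payment of 163.7248 at 9.3211 years:
d₁ = [ln(V₀/D) + (r + σ²/2)T] / (σ√T)
   = [ln(246.9266/163.7248) + (0.0376 + 0.5·0.1737²)·9.3211] / (0.1737·√9.3211)
   = [0.410904 + 0.491090] / 0.530314 = 1.700867
d₂ = d₁ − σ√T = 1.700867 − 0.530314 = 1.170553
N(d₁) = 0.955516,  N(d₂) = 0.879111,  e^(−rT) = 0.704355
E₀ = V₀·N(d₁) − D·e^(−rT)·N(d₂)
   = 246.9266·0.955516 − 163.7248·0.704355·0.879111 = 134.563001

E0=134.5630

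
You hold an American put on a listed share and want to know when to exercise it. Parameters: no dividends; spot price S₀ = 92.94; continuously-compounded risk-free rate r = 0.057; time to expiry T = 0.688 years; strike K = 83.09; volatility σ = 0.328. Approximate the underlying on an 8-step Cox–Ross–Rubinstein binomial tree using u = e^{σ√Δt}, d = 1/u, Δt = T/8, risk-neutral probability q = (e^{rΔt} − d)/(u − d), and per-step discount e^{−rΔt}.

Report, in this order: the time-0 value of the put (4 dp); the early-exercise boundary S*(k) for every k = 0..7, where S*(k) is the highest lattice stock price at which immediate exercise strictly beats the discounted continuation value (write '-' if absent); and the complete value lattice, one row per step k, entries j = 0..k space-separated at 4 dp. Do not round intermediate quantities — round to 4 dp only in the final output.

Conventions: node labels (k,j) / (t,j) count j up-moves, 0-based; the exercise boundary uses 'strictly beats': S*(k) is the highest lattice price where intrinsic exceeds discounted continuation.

Δt=0.08600  u=1.10097  d=0.90829  q=0.50148  discount=0.99511
step 8 (expiry): payoffs max(K−S,0) = 40.0364 30.9035 19.8334 6.4149 0.0000 0.0000 0.0000 0.0000 0.0000
step 7: (k=7,j=0): S=47.4006, K−S=35.6894, hold=35.2831 ⇒ V=35.6894 exercise | (k=7,j=1): S=57.4556, K−S=25.6344, hold=25.2281 ⇒ V=25.6344 exercise | (k=7,j=2): S=69.6435, K−S=13.4465, hold=13.0402 ⇒ V=13.4465 exercise | (k=7,j=3): S=84.4167, K−S=0.0000, hold=3.1823 ⇒ V=3.1823 continue | (k=7,j=4): S=102.3238, K−S=0.0000, hold=0.0000 ⇒ V=0.0000 continue | (k=7,j=5): S=124.0295, K−S=0.0000, hold=0.0000 ⇒ V=0.0000 continue | (k=7,j=6): S=150.3396, K−S=0.0000, hold=0.0000 ⇒ V=0.0000 continue | (k=7,j=7): S=182.2307, K−S=0.0000, hold=0.0000 ⇒ V=0.0000 continue  boundary S*=69.6435
step 6: (k=6,j=0): S=52.1865, K−S=30.9035, hold=30.4972 ⇒ V=30.9035 exercise | (k=6,j=1): S=63.2566, K−S=19.8334, hold=19.4270 ⇒ V=19.8334 exercise | (k=6,j=2): S=76.6751, K−S=6.4149, hold=8.2587 ⇒ V=8.2587 continue | (k=6,j=3): S=92.9400, K−S=0.0000, hold=1.5787 ⇒ V=1.5787 continue | (k=6,j=4): S=112.6551, K−S=0.0000, hold=0.0000 ⇒ V=0.0000 continue | (k=6,j=5): S=136.5523, K−S=0.0000, hold=0.0000 ⇒ V=0.0000 continue | (k=6,j=6): S=165.5188, K−S=0.0000, hold=0.0000 ⇒ V=0.0000 continue  boundary S*=63.2566
step 5: (k=5,j=0): S=57.4556, K−S=25.6344, hold=25.2281 ⇒ V=25.6344 exercise | (k=5,j=1): S=69.6435, K−S=13.4465, hold=13.9603 ⇒ V=13.9603 continue | (k=5,j=2): S=84.4167, K−S=0.0000, hold=4.8849 ⇒ V=4.8849 continue | (k=5,j=3): S=102.3238, K−S=0.0000, hold=0.7832 ⇒ V=0.7832 continue | (k=5,j=4): S=124.0295, K−S=0.0000, hold=0.0000 ⇒ V=0.0000 continue | (k=5,j=5): S=150.3396, K−S=0.0000, hold=0.0000 ⇒ V=0.0000 continue  boundary S*=57.4556
step 4: (k=4,j=0): S=63.2566, K−S=19.8334, hold=19.6834 ⇒ V=19.8334 exercise | (k=4,j=1): S=76.6751, K−S=6.4149, hold=9.3632 ⇒ V=9.3632 continue | (k=4,j=2): S=92.9400, K−S=0.0000, hold=2.8141 ⇒ V=2.8141 continue | (k=4,j=3): S=112.6551, K−S=0.0000, hold=0.3885 ⇒ V=0.3885 continue | (k=4,j=4): S=136.5523, K−S=0.0000, hold=0.0000 ⇒ V=0.0000 continue  boundary S*=63.2566
step 3: (k=3,j=0): S=69.6435, K−S=13.4465, hold=14.5115 ⇒ V=14.5115 continue | (k=3,j=1): S=84.4167, K−S=0.0000, hold=6.0493 ⇒ V=6.0493 continue | (k=3,j=2): S=102.3238, K−S=0.0000, hold=1.5899 ⇒ V=1.5899 continue | (k=3,j=3): S=124.0295, K−S=0.0000, hold=0.1927 ⇒ V=0.1927 continue  boundary S*=-
step 2: (k=2,j=0): S=76.6751, K−S=6.4149, hold=10.2177 ⇒ V=10.2177 continue | (k=2,j=1): S=92.9400, K−S=0.0000, hold=3.7944 ⇒ V=3.7944 continue | (k=2,j=2): S=112.6551, K−S=0.0000, hold=0.8849 ⇒ V=0.8849 continue  boundary S*=-
step 1: (k=1,j=0): S=84.4167, K−S=0.0000, hold=6.9623 ⇒ V=6.9623 continue | (k=1,j=1): S=102.3238, K−S=0.0000, hold=2.3239 ⇒ V=2.3239 continue  boundary S*=-
step 0: (k=0,j=0): S=92.9400, K−S=0.0000, hold=4.6136 ⇒ V=4.6136 continue  boundary S*=-

price = 4.6136
boundary = - - - - 63.2566 57.4556 63.2566 69.6435
tree:
4.6136
6.9623 2.3239
10.2177 3.7944 0.8849
14.5115 6.0493 1.5899 0.1927
19.8334 9.3632 2.8141 0.3885 0.0000
25.6344 13.9603 4.8849 0.7832 0.0000 0.0000
30.9035 19.8334 8.2587 1.5787 0.0000 0.0000 0.0000
35.6894 25.6344 13.4465 3.1823 0.0000 0.0000 0.0000 0.0000
40.0364 30.9035 19.8334 6.4149 0.0000 0.0000 0.0000 0.0000 0.0000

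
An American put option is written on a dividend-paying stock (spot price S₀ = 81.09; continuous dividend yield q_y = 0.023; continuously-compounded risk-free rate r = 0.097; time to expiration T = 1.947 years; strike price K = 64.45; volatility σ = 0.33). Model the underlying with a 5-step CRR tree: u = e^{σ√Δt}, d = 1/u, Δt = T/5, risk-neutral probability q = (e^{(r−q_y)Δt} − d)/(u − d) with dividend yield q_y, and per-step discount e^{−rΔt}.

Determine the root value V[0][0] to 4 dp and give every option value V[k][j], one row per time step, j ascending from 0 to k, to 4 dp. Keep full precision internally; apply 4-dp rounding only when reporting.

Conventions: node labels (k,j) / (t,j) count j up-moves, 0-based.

price = 3.6554
tree:
3.6554
6.7447 1.0654
12.0830 2.3010 0.0000
20.7311 4.9699 0.0000 0.0000
28.8675 10.7342 0.0000 0.0000 0.0000
35.4896 20.7311 0.0000 0.0000 0.0000 0.0000

params: Δt=0.38940 u=1.22866 d=0.81389 q=0.51918 e^(-rΔt)=0.96293
t_5 payoffs: 35.4896 20.7311 0.0000 0.0000 0.0000 0.0000
k=4: node(4,0) S=35.5825 payoff=28.8675 vs cont=26.7958 → 28.8675 [stop]  node(4,1) S=53.7158 payoff=10.7342 vs cont=9.5984 → 10.7342 [stop]  node(4,2) S=81.0900 payoff=0.0000 vs cont=0.0000 → 0.0000 [wait]  node(4,3) S=122.4144 payoff=0.0000 vs cont=0.0000 → 0.0000 [wait]  node(4,4) S=184.7983 payoff=0.0000 vs cont=0.0000 → 0.0000 [wait]
k=3: node(3,0) S=43.7189 payoff=20.7311 vs cont=18.7319 → 20.7311 [stop]  node(3,1) S=65.9986 payoff=0.0000 vs cont=4.9699 → 4.9699 [wait]  node(3,2) S=99.6323 payoff=0.0000 vs cont=0.0000 → 0.0000 [wait]  node(3,3) S=150.4061 payoff=0.0000 vs cont=0.0000 → 0.0000 [wait]
k=2: node(2,0) S=53.7158 payoff=10.7342 vs cont=12.0830 → 12.0830 [wait]  node(2,1) S=81.0900 payoff=0.0000 vs cont=2.3010 → 2.3010 [wait]  node(2,2) S=122.4144 payoff=0.0000 vs cont=0.0000 → 0.0000 [wait]
k=1: node(1,0) S=65.9986 payoff=0.0000 vs cont=6.7447 → 6.7447 [wait]  node(1,1) S=99.6323 payoff=0.0000 vs cont=1.0654 → 1.0654 [wait]
k=0: node(0,0) S=81.0900 payoff=0.0000 vs cont=3.6554 → 3.6554 [wait]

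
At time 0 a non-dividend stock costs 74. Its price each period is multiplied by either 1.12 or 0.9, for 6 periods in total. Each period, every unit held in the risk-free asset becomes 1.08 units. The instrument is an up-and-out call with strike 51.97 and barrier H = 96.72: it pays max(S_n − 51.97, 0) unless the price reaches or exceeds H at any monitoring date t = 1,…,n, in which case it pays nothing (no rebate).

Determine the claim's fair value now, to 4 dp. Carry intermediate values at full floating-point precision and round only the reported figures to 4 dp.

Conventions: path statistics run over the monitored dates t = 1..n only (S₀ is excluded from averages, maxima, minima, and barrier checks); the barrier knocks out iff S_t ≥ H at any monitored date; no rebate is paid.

Under the martingale measure an up-move has probability p* = 0.8182; value the claim as the probability-weighted average of per-path payoffs, discounted 6 periods at R = 1.08.
Enumerate all 2^6 = 64 price paths (U = up ×1.12, D = down ×0.9); each path with k up-moves has probability p*^k·(1−p*)^(6−k).
DDDDDD: M=66.6000, payoff=0.0000, prob=0.000036
UDDDDD: M=82.8800, payoff=0.0000, prob=0.000163
DUDDDD: M=74.5920, payoff=0.0000, prob=0.000163
UUDDDD: M=92.8256, payoff=8.9329, prob=0.000732
DDUDDD: M=67.1328, payoff=0.0000, prob=0.000163
UDUDDD: M=83.5430, payoff=8.9329, prob=0.000732
DUUDDD: M=83.5430, payoff=8.9329, prob=0.000732
UUUDDD: M=103.9647, payoff=0.0000, prob=0.003292
DDDUDD: M=66.6000, payoff=0.0000, prob=0.000163
UDDUDD: M=82.8800, payoff=8.9329, prob=0.000732
DUDUDD: M=75.1887, payoff=8.9329, prob=0.000732
UUDUDD: M=93.5682, payoff=23.8202, prob=0.003292
DDUUDD: M=75.1887, payoff=8.9329, prob=0.000732
UDUUDD: M=93.5682, payoff=23.8202, prob=0.003292
DUUUDD: M=93.5682, payoff=23.8202, prob=0.003292
UUUUDD: M=116.4404, payoff=0.0000, prob=0.014814
DDDDUD: M=66.6000, payoff=0.0000, prob=0.000163
UDDDUD: M=82.8800, payoff=8.9329, prob=0.000732
DUDDUD: M=74.5920, payoff=8.9329, prob=0.000732
UUDDUD: M=92.8256, payoff=23.8202, prob=0.003292
DDUDUD: M=67.6699, payoff=8.9329, prob=0.000732
UDUDUD: M=84.2114, payoff=23.8202, prob=0.003292
DUUDUD: M=84.2114, payoff=23.8202, prob=0.003292
UUUDUD: M=104.7964, payoff=0.0000, prob=0.014814
DDDUUD: M=67.6699, payoff=8.9329, prob=0.000732
UDDUUD: M=84.2114, payoff=23.8202, prob=0.003292
DUDUUD: M=84.2114, payoff=23.8202, prob=0.003292
UUDUUD: M=104.7964, payoff=0.0000, prob=0.014814
DDUUUD: M=84.2114, payoff=23.8202, prob=0.003292
UDUUUD: M=104.7964, payoff=0.0000, prob=0.014814
DUUUUD: M=104.7964, payoff=0.0000, prob=0.014814
UUUUUD: M=130.4133, payoff=0.0000, prob=0.066663
DDDDDU: M=66.6000, payoff=0.0000, prob=0.000163
UDDDDU: M=82.8800, payoff=8.9329, prob=0.000732
DUDDDU: M=74.5920, payoff=8.9329, prob=0.000732
UUDDDU: M=92.8256, payoff=23.8202, prob=0.003292
DDUDDU: M=67.1328, payoff=8.9329, prob=0.000732
UDUDDU: M=83.5430, payoff=23.8202, prob=0.003292
DUUDDU: M=83.5430, payoff=23.8202, prob=0.003292
UUUDDU: M=103.9647, payoff=0.0000, prob=0.014814
DDDUDU: M=66.6000, payoff=8.9329, prob=0.000732
UDDUDU: M=82.8800, payoff=23.8202, prob=0.003292
DUDUDU: M=75.7902, payoff=23.8202, prob=0.003292
UUDUDU: M=94.3168, payoff=42.3468, prob=0.014814
DDUUDU: M=75.7902, payoff=23.8202, prob=0.003292
UDUUDU: M=94.3168, payoff=42.3468, prob=0.014814
DUUUDU: M=94.3168, payoff=42.3468, prob=0.014814
UUUUDU: M=117.3720, payoff=0.0000, prob=0.066663
DDDDUU: M=66.6000, payoff=8.9329, prob=0.000732
UDDDUU: M=82.8800, payoff=23.8202, prob=0.003292
DUDDUU: M=75.7902, payoff=23.8202, prob=0.003292
UUDDUU: M=94.3168, payoff=42.3468, prob=0.014814
DDUDUU: M=75.7902, payoff=23.8202, prob=0.003292
UDUDUU: M=94.3168, payoff=42.3468, prob=0.014814
DUUDUU: M=94.3168, payoff=42.3468, prob=0.014814
UUUDUU: M=117.3720, payoff=0.0000, prob=0.066663
DDDUUU: M=75.7902, payoff=23.8202, prob=0.003292
UDDUUU: M=94.3168, payoff=42.3468, prob=0.014814
DUDUUU: M=94.3168, payoff=42.3468, prob=0.014814
UUDUUU: M=117.3720, payoff=0.0000, prob=0.066663
DDUUUU: M=94.3168, payoff=42.3468, prob=0.014814
UDUUUU: M=117.3720, payoff=0.0000, prob=0.066663
DUUUUU: M=117.3720, payoff=0.0000, prob=0.066663
UUUUUU: M=146.0629, payoff=0.0000, prob=0.299985
Price = Σ prob·payoff / R^6 = 7.233881 / 1.586874 = 4.5586

price = 4.5586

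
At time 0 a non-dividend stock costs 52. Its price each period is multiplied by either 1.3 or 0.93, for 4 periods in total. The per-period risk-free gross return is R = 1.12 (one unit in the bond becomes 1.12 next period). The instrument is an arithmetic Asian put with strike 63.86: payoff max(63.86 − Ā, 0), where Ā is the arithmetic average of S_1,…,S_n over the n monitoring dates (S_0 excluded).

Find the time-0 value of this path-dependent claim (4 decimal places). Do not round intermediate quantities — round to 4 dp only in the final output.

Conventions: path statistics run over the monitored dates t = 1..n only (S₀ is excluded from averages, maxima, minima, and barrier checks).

Set p* = 0.5135 (from d < R < u); the path-dependent value is the discounted p*-expectation over all price paths.
Enumerate all 2^4 = 16 price paths (U = up ×1.3, D = down ×0.93); each path with k up-moves has probability p*^k·(1−p*)^(4−k).
DDDD: Ā=43.5150, payoff=20.3450, prob=0.056012
UDDD: Ā=60.8274, payoff=3.0326, prob=0.059124
DUDD: Ā=56.0174, payoff=7.8426, prob=0.059124
UUDD: Ā=78.3040, payoff=0.0000, prob=0.062409
DDUD: Ā=51.5441, payoff=12.3159, prob=0.059124
UDUD: Ā=72.0510, payoff=0.0000, prob=0.062409
DUUD: Ā=67.2410, payoff=0.0000, prob=0.062409
UUUD: Ā=93.9927, payoff=0.0000, prob=0.065876
DDDU: Ā=47.3840, payoff=16.4760, prob=0.059124
UDDU: Ā=66.2357, payoff=0.0000, prob=0.062409
DUDU: Ā=61.4257, payoff=2.4343, prob=0.062409
UUDU: Ā=85.8638, payoff=0.0000, prob=0.065876
DDUU: Ā=56.9524, payoff=6.9076, prob=0.062409
UDUU: Ā=79.6108, payoff=0.0000, prob=0.065876
DUUU: Ā=74.8008, payoff=0.0000, prob=0.065876
UUUU: Ā=104.5603, payoff=0.0000, prob=0.069536
Price = Σ prob·payoff / R^4 = 4.067863 / 1.573519 = 2.5852

price = 2.5852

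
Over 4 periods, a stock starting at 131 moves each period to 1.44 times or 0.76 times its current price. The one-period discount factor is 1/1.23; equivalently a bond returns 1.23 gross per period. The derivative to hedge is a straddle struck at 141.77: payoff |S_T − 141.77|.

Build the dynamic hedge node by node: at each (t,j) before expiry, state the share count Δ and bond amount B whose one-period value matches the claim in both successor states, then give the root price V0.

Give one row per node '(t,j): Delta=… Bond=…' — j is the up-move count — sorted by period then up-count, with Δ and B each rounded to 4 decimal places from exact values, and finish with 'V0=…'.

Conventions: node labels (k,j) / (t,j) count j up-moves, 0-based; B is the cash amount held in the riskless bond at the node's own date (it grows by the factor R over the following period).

(0,0): Delta=0.8454 Bond=-36.7148
(1,0): Delta=0.4357 Bond=-4.3647
(1,1): Delta=0.9420 Bond=-63.3864
(2,0): Delta=-0.6695 Bond=78.2564
(2,1): Delta=0.6963 Bond=-42.7330
(2,2): Delta=1.0000 Bond=-93.7074
(3,0): Delta=-1.0000 Bond=115.2602
(3,1): Delta=-0.5916 Bond=87.7639
(3,2): Delta=1.0000 Bond=-115.2602
(3,3): Delta=1.0000 Bond=-115.2602
V0=74.0357

Arbitrage-free pricing uses the up-move probability p* = (R−d)/(u−d) = 0.6912, discounting each step at R = 1.23.
At maturity the claim pays: V(4,0)=98.0655, V(4,1)=58.9616, V(4,2)=15.1302, V(4,3)=155.5146, V(4,4)=421.5060
(3,0): S=57.5059. Δ = (V_up−V_dn)/(S_up−S_dn) = (58.9616−98.0655)/(82.8084−43.7045) = -1.0000. V = [p*·58.9616 + (1−p*)·98.0655]/1.23 = 57.7543. B = V − Δ·S = 115.2602.
(3,1): S=108.9585. Δ = (V_up−V_dn)/(S_up−S_dn) = (15.1302−58.9616)/(156.9002−82.8084) = -0.5916. V = [p*·15.1302 + (1−p*)·58.9616]/1.23 = 23.3060. B = V − Δ·S = 87.7639.
(3,2): S=206.4476. Δ = (V_up−V_dn)/(S_up−S_dn) = (155.5146−15.1302)/(297.2846−156.9002) = 1.0000. V = [p*·155.5146 + (1−p*)·15.1302]/1.23 = 91.1875. B = V − Δ·S = -115.2602.
(3,3): S=391.1639. Δ = (V_up−V_dn)/(S_up−S_dn) = (421.5060−155.5146)/(563.2760−297.2846) = 1.0000. V = [p*·421.5060 + (1−p*)·155.5146]/1.23 = 275.9037. B = V − Δ·S = -115.2602.
(2,0): S=75.6656. Δ = (V_up−V_dn)/(S_up−S_dn) = (23.3060−57.7543)/(108.9585−57.5059) = -0.6695. V = [p*·23.3060 + (1−p*)·57.7543]/1.23 = 27.5971. B = V − Δ·S = 78.2564.
(2,1): S=143.3664. Δ = (V_up−V_dn)/(S_up−S_dn) = (91.1875−23.3060)/(206.4476−108.9585) = 0.6963. V = [p*·91.1875 + (1−p*)·23.3060]/1.23 = 57.0927. B = V − Δ·S = -42.7330.
(2,2): S=271.6416. Δ = (V_up−V_dn)/(S_up−S_dn) = (275.9037−91.1875)/(391.1639−206.4476) = 1.0000. V = [p*·275.9037 + (1−p*)·91.1875]/1.23 = 177.9342. B = V − Δ·S = -93.7074.
(1,0): S=99.5600. Δ = (V_up−V_dn)/(S_up−S_dn) = (57.0927−27.5971)/(143.3664−75.6656) = 0.4357. V = [p*·57.0927 + (1−p*)·27.5971]/1.23 = 39.0112. B = V − Δ·S = -4.3647.
(1,1): S=188.6400. Δ = (V_up−V_dn)/(S_up−S_dn) = (177.9342−57.0927)/(271.6416−143.3664) = 0.9420. V = [p*·177.9342 + (1−p*)·57.0927]/1.23 = 114.3215. B = V − Δ·S = -63.3864.
(0,0): S=131.0000. Δ = (V_up−V_dn)/(S_up−S_dn) = (114.3215−39.0112)/(188.6400−99.5600) = 0.8454. V = [p*·114.3215 + (1−p*)·39.0112]/1.23 = 74.0357. B = V − Δ·S = -36.7148.
Sanity check at the root: Δ(0,0)·S0 + B(0,0) reproduces V0 = 74.0357.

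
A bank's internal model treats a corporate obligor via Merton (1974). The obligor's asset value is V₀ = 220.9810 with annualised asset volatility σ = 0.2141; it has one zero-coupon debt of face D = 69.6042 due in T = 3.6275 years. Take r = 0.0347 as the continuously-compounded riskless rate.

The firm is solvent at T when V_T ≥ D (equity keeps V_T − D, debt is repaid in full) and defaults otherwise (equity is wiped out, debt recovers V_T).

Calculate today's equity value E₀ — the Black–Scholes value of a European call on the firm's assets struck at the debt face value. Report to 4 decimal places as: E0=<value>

Apply the equity-as-call identities (strike 69.6042, horizon 3.6275 years):
d₁ = [ln(V₀/D) + (r + σ²/2)T] / (σ√T)
   = [ln(220.9810/69.6042) + (0.0347 + 0.5·0.2141²)·3.6275] / (0.2141·√3.6275)
   = [1.155252 + 0.209014] / 0.407775 = 3.345636
d₂ = d₁ − σ√T = 3.345636 − 0.407775 = 2.937862
N(d₁) = 0.999590,  N(d₂) = 0.998348,  e^(−rT) = 0.881726
E₀ = V₀·N(d₁) − D·e^(−rT)·N(d₂)
   = 220.9810·0.999590 − 69.6042·0.881726·0.998348 = 159.619893

E0=159.6199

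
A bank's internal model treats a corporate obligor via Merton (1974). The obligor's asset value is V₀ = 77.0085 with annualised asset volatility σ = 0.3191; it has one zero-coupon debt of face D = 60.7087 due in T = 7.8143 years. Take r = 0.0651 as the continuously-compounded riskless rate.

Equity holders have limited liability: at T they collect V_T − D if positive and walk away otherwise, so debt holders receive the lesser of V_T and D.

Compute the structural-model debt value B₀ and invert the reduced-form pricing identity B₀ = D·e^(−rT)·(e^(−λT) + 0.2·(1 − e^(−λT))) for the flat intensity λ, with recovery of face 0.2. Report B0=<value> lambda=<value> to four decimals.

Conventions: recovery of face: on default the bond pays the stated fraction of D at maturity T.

B0=31.4843 lambda=0.0241

Equity is a call on the firm's assets struck at D = 60.7087:
d₁ = [ln(V₀/D) + (r + σ²/2)T] / (σ√T)
   = [ln(77.0085/60.7087) + (0.0651 + 0.5·0.3191²)·7.8143] / (0.3191·√7.8143)
   = [0.237829 + 0.906556] / 0.892014 = 1.282922
d₂ = d₁ − σ√T = 1.282922 − 0.892014 = 0.390907
N(d₁) = 0.900240,  N(d₂) = 0.652067,  e^(−rT) = 0.601270
E₀ = V₀·N(d₁) − D·e^(−rT)·N(d₂)
   = 77.0085·0.900240 − 60.7087·0.601270·0.652067 = 45.524181
B₀ = V₀ − E₀ = 77.0085 − 45.524181 = 31.484319
e^(−λT) = (B₀·e^(rT)/D − 0.2)/(1 − 0.2) = (31.4843·1.663146/60.7087 − 0.2)/0.8 = 0.82816064
λ = −ln(0.82816064)/7.8143 = 0.024129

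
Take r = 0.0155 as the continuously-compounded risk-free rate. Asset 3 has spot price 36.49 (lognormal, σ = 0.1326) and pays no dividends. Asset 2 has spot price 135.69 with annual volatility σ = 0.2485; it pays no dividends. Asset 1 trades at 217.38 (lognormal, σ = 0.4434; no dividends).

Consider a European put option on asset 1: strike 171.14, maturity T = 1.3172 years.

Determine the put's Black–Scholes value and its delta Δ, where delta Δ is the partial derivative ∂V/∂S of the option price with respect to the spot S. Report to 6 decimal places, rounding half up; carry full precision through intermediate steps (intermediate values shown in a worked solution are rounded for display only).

σ√T = 0.4434·√1.3172 = 0.508887
d₁ = (ln(S/K) + (r+σ²/2)T) / (σ√T) = (ln(217.38/171.14) + (0.0155+0.4434²/2)·1.3172) / 0.508887 = (0.239165 + 0.149900) / 0.508887 = 0.764540
d₂ = d₁ − σ√T = 0.764540 − 0.508887 = 0.255653
e^{−rT} = 0.979790
N(−d₁) = 0.222273,  N(−d₂) = 0.399109
Put price V = K·e^{−rT}·N(−d₂) − S·N(−d₁) = 66.923196 − 48.317638 = 18.605558
Δ = −N(−d₁) = -0.222273

price = 18.605558
Δ = -0.222273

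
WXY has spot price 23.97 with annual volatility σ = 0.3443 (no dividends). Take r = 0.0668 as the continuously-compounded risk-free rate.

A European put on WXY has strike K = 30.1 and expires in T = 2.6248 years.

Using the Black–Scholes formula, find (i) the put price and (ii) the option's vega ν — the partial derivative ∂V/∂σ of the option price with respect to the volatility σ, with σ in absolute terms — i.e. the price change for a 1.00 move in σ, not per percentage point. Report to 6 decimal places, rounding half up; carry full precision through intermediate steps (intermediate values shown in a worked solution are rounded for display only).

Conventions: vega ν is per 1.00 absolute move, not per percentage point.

σ√T = 0.3443·√2.6248 = 0.557809
d₁ = (ln(S/K) + (r+σ²/2)T) / (σ√T) = (ln(23.97/30.1) + (0.0668+0.3443²/2)·2.6248) / 0.557809 = (-0.227722 + 0.330912) / 0.557809 = 0.184991
d₂ = d₁ − σ√T = 0.184991 − 0.557809 = -0.372817
e^{−rT} = 0.839174
N(−d₁) = 0.426618,  N(−d₂) = 0.645358
Put price V = K·e^{−rT}·N(−d₂) − S·N(−d₁) = 16.301190 − 10.226032 = 6.075158
φ(d₁) = (1/√(2π))·e^{−d₁²/2} = 0.392174
ν = S·φ(d₁)·√T = 15.229830

price = 6.075158
ν = 15.229830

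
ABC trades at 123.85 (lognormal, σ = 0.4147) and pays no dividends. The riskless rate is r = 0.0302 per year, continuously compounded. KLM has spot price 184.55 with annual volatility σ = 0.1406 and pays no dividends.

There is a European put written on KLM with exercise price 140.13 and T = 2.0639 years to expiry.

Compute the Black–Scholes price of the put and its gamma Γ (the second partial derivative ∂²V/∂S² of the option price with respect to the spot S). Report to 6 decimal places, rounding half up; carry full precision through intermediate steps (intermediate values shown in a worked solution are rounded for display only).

σ√T = 0.1406·√2.0639 = 0.201990
d₁ = (ln(S/K) + (r+σ²/2)T) / (σ√T) = (ln(184.55/140.13) + (0.0302+0.1406²/2)·2.0639) / 0.201990 = (0.275350 + 0.082730) / 0.201990 = 1.772760
d₂ = d₁ − σ√T = 1.772760 − 0.201990 = 1.570770
e^{−rT} = 0.939573
N(−d₁) = 0.038134,  N(−d₂) = 0.058118
Put price V = K·e^{−rT}·N(−d₂) − S·N(−d₁) = 7.651957 − 7.037675 = 0.614283
φ(d₁) = (1/√(2π))·e^{−d₁²/2} = 0.082887
Γ = φ(d₁) / (S·σ·√T) = 0.002224

price = 0.614283
Γ = 0.002224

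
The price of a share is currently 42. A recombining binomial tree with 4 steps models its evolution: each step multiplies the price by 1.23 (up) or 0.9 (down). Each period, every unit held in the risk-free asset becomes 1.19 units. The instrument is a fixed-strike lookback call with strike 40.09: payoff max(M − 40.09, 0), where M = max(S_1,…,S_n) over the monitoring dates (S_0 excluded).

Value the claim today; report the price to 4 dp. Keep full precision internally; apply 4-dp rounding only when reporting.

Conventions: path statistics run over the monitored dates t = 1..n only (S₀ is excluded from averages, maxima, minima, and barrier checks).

Risk-neutral up-probability p* = (R−d)/(u−d) = (1.19−0.9)/(1.23−0.9) = 0.8788; the claim prices as the p*-weighted sum of path payoffs discounted by R^4.
Enumerate all 2^4 = 16 price paths (U = up ×1.23, D = down ×0.9); each path with k up-moves has probability p*^k·(1−p*)^(4−k).
DDDD: M=37.8000, payoff=0.0000, prob=0.000216
UDDD: M=51.6600, payoff=11.5700, prob=0.001565
DUDD: M=46.4940, payoff=6.4040, prob=0.001565
UUDD: M=63.5418, payoff=23.4518, prob=0.011346
DDUD: M=41.8446, payoff=1.7546, prob=0.001565
UDUD: M=57.1876, payoff=17.0976, prob=0.011346
DUUD: M=57.1876, payoff=17.0976, prob=0.011346
UUUD: M=78.1564, payoff=38.0664, prob=0.082262
DDDU: M=37.8000, payoff=0.0000, prob=0.001565
UDDU: M=51.6600, payoff=11.5700, prob=0.011346
DUDU: M=51.4689, payoff=11.3789, prob=0.011346
UUDU: M=70.3408, payoff=30.2508, prob=0.082262
DDUU: M=51.4689, payoff=11.3789, prob=0.011346
UDUU: M=70.3408, payoff=30.2508, prob=0.082262
DUUU: M=70.3408, payoff=30.2508, prob=0.082262
UUUU: M=96.1324, payoff=56.0424, prob=0.596398
Price = Σ prob·payoff / R^4 = 45.094897 / 2.005339 = 22.4874

price = 22.4874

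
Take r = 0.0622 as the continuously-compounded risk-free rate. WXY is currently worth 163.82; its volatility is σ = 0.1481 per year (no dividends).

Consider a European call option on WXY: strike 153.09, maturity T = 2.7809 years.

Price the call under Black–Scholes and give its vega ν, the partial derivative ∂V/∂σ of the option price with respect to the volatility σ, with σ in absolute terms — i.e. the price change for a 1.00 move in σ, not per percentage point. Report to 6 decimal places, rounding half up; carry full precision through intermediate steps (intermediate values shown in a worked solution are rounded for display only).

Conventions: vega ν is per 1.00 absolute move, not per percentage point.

σ√T = 0.1481·√2.7809 = 0.246972
d₁ = (ln(S/K) + (r+σ²/2)T) / (σ√T) = (ln(163.82/153.09) + (0.0622+0.1481²/2)·2.7809) / 0.246972 = (0.067742 + 0.203470) / 0.246972 = 1.098148
d₂ = d₁ − σ√T = 1.098148 − 0.246972 = 0.851176
e^{−rT} = 0.841161
N(d₁) = 0.863930,  N(d₂) = 0.802664
Call price V = S·N(d₁) − K·e^{−rT}·N(d₂) = 141.529027 − 103.361774 = 38.167253
φ(d₁) = (1/√(2π))·e^{−d₁²/2} = 0.218296
ν = S·φ(d₁)·√T = 59.635582

price = 38.167253
ν = 59.635582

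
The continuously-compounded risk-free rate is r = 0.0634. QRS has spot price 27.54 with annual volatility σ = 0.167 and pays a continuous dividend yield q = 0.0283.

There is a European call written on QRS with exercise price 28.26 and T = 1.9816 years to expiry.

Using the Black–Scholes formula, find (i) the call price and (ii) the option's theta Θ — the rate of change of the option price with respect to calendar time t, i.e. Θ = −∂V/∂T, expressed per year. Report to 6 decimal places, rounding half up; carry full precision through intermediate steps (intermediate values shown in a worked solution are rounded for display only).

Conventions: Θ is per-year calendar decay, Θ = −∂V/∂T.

price = 2.982456
Θ = -0.965317

σ√T = 0.167·√1.9816 = 0.235085
d₁ = (ln(S/K) + (r−q+σ²/2)T) / (σ√T) = (ln(27.54/28.26) + (0.0634−0.0283+0.167²/2)·1.9816) / 0.235085 = (-0.025808 + 0.097187) / 0.235085 = 0.303630
d₂ = d₁ − σ√T = 0.303630 − 0.235085 = 0.068545
e^{−rT} = 0.881938
e^{−qT} = 0.945464
N(d₁) = 0.619295,  N(d₂) = 0.527324
Call price V = S·e^{−qT}·N(d₁) − K·e^{−rT}·N(d₂) = 16.125254 − 13.142798 = 2.982456
φ(d₁) = (1/√(2π))·e^{−d₁²/2} = 0.380970
Θ = −S·e^{−qT}·φ(d₁)·σ/(2√T) + q·S·e^{−qT}·N(d₁) − r·K·e^{−rT}·N(d₂) = −0.588408 + 0.456345 − 0.833253 = -0.965317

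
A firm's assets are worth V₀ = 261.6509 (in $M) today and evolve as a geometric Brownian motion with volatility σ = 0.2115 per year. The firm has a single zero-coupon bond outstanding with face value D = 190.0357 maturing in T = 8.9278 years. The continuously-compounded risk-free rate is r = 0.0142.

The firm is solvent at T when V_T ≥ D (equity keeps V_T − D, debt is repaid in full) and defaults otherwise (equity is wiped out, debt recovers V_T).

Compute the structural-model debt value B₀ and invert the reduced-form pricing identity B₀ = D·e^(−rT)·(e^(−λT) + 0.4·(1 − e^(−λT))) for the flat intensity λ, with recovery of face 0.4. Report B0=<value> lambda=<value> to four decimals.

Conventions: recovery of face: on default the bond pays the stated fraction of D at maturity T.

Apply the equity-as-call identities (strike 190.0357, horizon 8.9278 years):
d₁ = [ln(V₀/D) + (r + σ²/2)T] / (σ√T)
   = [ln(261.6509/190.0357) + (0.0142 + 0.5·0.2115²)·8.9278] / (0.2115·√8.9278)
   = [0.319799 + 0.326455] / 0.631950 = 1.022635
d₂ = d₁ − σ√T = 1.022635 − 0.631950 = 0.390686
N(d₁) = 0.846760,  N(d₂) = 0.651985,  e^(−rT) = 0.880932
E₀ = V₀·N(d₁) − D·e^(−rT)·N(d₂)
   = 261.6509·0.846760 − 190.0357·0.880932·0.651985 = 112.407594
B₀ = V₀ − E₀ = 261.6509 − 112.407594 = 149.243306
e^(−λT) = (B₀·e^(rT)/D − 0.4)/(1 − 0.4) = (149.2433·1.135161/190.0357 − 0.4)/0.6 = 0.81915257
λ = −ln(0.81915257)/8.9278 = 0.022344

B0=149.2433 lambda=0.0223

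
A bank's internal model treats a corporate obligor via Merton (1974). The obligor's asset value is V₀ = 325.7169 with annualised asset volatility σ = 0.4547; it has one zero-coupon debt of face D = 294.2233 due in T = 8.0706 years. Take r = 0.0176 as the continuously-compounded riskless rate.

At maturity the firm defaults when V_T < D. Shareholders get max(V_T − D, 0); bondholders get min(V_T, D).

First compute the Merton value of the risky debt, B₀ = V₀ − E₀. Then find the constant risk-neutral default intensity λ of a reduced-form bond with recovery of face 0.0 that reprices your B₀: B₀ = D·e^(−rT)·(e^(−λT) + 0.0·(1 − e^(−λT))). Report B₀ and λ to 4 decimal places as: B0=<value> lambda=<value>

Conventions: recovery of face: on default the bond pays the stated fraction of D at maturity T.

Work the structural quantities from V₀ = 325.7169 against face 294.2233:
d₁ = [ln(V₀/D) + (r + σ²/2)T] / (σ√T)
   = [ln(325.7169/294.2233) + (0.0176 + 0.5·0.4547²)·8.0706] / (0.4547·√8.0706)
   = [0.101690 + 0.976349] / 1.291748 = 0.834558
d₂ = d₁ − σ√T = 0.834558 − 1.291748 = -0.457190
N(d₁) = 0.798017,  N(d₂) = 0.323767,  e^(−rT) = 0.867584
E₀ = V₀·N(d₁) − D·e^(−rT)·N(d₂)
   = 325.7169·0.798017 − 294.2233·0.867584·0.323767 = 177.281574
B₀ = V₀ − E₀ = 325.7169 − 177.281574 = 148.435326
e^(−λT) = (B₀·e^(rT)/D − 0)/(1 − 0) = (148.4353·1.152626/294.2233 − 0)/1 = 0.58149828
λ = −ln(0.58149828)/8.0706 = 0.067176

B0=148.4353 lambda=0.0672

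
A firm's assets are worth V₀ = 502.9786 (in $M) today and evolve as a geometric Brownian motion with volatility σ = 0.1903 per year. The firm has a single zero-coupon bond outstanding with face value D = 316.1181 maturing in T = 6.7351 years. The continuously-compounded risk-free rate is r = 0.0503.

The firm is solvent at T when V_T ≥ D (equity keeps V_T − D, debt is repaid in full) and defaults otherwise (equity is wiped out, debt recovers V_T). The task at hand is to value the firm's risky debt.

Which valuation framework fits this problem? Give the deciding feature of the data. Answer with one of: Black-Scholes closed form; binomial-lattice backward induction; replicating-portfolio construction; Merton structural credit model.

Key observation: the data describe a firm's assets (V₀ = 502.9786, GBM) and a single zero-coupon debt of face 316.1181, so credit quantities follow from equity-as-call in the structural model.

framework: Merton structural credit model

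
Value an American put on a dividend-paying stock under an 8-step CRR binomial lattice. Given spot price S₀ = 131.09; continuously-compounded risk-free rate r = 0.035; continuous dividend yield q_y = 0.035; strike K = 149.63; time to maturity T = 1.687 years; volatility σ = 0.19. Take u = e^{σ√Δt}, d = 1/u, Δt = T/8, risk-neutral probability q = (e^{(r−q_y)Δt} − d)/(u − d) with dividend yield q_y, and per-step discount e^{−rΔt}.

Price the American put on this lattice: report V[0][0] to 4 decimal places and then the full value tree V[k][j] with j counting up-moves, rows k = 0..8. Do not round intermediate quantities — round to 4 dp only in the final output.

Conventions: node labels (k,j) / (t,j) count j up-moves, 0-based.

Δt=0.21088  u=1.09117  d=0.91645  q=0.47820  discount=0.99265
step 8 (expiry): payoffs max(K−S,0) = 84.4024 71.9667 57.1601 39.5306 18.5400 0.0000 0.0000 0.0000 0.0000
k=7: (k=7,j=0): S=71.1744, K−S=78.4556, hold=77.8787 ⇒ V=78.4556 exercise | (k=7,j=1): S=84.7439, K−S=64.8861, hold=64.4090 ⇒ V=64.8861 exercise | (k=7,j=2): S=100.9004, K−S=48.7296, hold=48.3713 ⇒ V=48.7296 exercise | (k=7,j=3): S=120.1371, K−S=29.4929, hold=29.2760 ⇒ V=29.4929 exercise | (k=7,j=4): S=143.0414, K−S=6.5886, hold=9.6030 ⇒ V=9.6030 continue | (k=7,j=5): S=170.3124, K−S=0.0000, hold=0.0000 ⇒ V=0.0000 continue | (k=7,j=6): S=202.7827, K−S=0.0000, hold=0.0000 ⇒ V=0.0000 continue | (k=7,j=7): S=241.4434, K−S=0.0000, hold=0.0000 ⇒ V=0.0000 continue
k=6: (k=6,j=0): S=77.6633, K−S=71.9667, hold=71.4375 ⇒ V=71.9667 exercise | (k=6,j=1): S=92.4699, K−S=57.1601, hold=56.7397 ⇒ V=57.1601 exercise | (k=6,j=2): S=110.0994, K−S=39.5306, hold=39.2399 ⇒ V=39.5306 exercise | (k=6,j=3): S=131.0900, K−S=18.5400, hold=19.8346 ⇒ V=19.8346 continue | (k=6,j=4): S=156.0825, K−S=0.0000, hold=4.9740 ⇒ V=4.9740 continue | (k=6,j=5): S=185.8397, K−S=0.0000, hold=0.0000 ⇒ V=0.0000 continue | (k=6,j=6): S=221.2703, K−S=0.0000, hold=0.0000 ⇒ V=0.0000 continue
k=5: (k=5,j=0): S=84.7439, K−S=64.8861, hold=64.4090 ⇒ V=64.8861 exercise | (k=5,j=1): S=100.9004, K−S=48.7296, hold=48.3713 ⇒ V=48.7296 exercise | (k=5,j=2): S=120.1371, K−S=29.4929, hold=29.8905 ⇒ V=29.8905 continue | (k=5,j=3): S=143.0414, K−S=6.5886, hold=12.6346 ⇒ V=12.6346 continue | (k=5,j=4): S=170.3124, K−S=0.0000, hold=2.5763 ⇒ V=2.5763 continue | (k=5,j=5): S=202.7827, K−S=0.0000, hold=0.0000 ⇒ V=0.0000 continue
k=4: (k=4,j=0): S=92.4699, K−S=57.1601, hold=56.7397 ⇒ V=57.1601 exercise | (k=4,j=1): S=110.0994, K−S=39.5306, hold=39.4286 ⇒ V=39.5306 exercise | (k=4,j=2): S=131.0900, K−S=18.5400, hold=21.4796 ⇒ V=21.4796 continue | (k=4,j=3): S=156.0825, K−S=0.0000, hold=7.7672 ⇒ V=7.7672 continue | (k=4,j=4): S=185.8397, K−S=0.0000, hold=1.3344 ⇒ V=1.3344 continue
k=3: (k=3,j=0): S=100.9004, K−S=48.7296, hold=48.3713 ⇒ V=48.7296 exercise | (k=3,j=1): S=120.1371, K−S=29.4929, hold=30.6714 ⇒ V=30.6714 continue | (k=3,j=2): S=143.0414, K−S=6.5886, hold=14.8126 ⇒ V=14.8126 continue | (k=3,j=3): S=170.3124, K−S=0.0000, hold=4.6566 ⇒ V=4.6566 continue
k=2: (k=2,j=0): S=110.0994, K−S=39.5306, hold=39.7993 ⇒ V=39.7993 continue | (k=2,j=1): S=131.0900, K−S=18.5400, hold=22.9179 ⇒ V=22.9179 continue | (k=2,j=2): S=156.0825, K−S=0.0000, hold=9.8827 ⇒ V=9.8827 continue
k=1: (k=1,j=0): S=120.1371, K−S=29.4929, hold=31.4933 ⇒ V=31.4933 continue | (k=1,j=1): S=143.0414, K−S=6.5886, hold=16.5618 ⇒ V=16.5618 continue
k=0: (k=0,j=0): S=131.0900, K−S=18.5400, hold=24.1739 ⇒ V=24.1739 continue

price = 24.1739
tree:
24.1739
31.4933 16.5618
39.7993 22.9179 9.8827
48.7296 30.6714 14.8126 4.6566
57.1601 39.5306 21.4796 7.7672 1.3344
64.8861 48.7296 29.8905 12.6346 2.5763 0.0000
71.9667 57.1601 39.5306 19.8346 4.9740 0.0000 0.0000
78.4556 64.8861 48.7296 29.4929 9.6030 0.0000 0.0000 0.0000
84.4024 71.9667 57.1601 39.5306 18.5400 0.0000 0.0000 0.0000 0.0000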